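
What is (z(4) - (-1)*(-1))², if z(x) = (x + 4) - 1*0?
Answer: 49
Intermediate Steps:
z(x) = 4 + x (z(x) = (4 + x) + 0 = 4 + x)
(z(4) - (-1)*(-1))² = ((4 + 4) - (-1)*(-1))² = (8 - 1*1)² = (8 - 1)² = 7² = 49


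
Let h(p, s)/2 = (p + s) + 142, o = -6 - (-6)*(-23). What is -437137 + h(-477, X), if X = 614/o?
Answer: -15761359/36 ≈ -4.3782e+5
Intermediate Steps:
o = -144 (o = -6 - 1*138 = -6 - 138 = -144)
X = -307/72 (X = 614/(-144) = 614*(-1/144) = -307/72 ≈ -4.2639)
h(p, s) = 284 + 2*p + 2*s (h(p, s) = 2*((p + s) + 142) = 2*(142 + p + s) = 284 + 2*p + 2*s)
-437137 + h(-477, X) = -437137 + (284 + 2*(-477) + 2*(-307/72)) = -437137 + (284 - 954 - 307/36) = -437137 - 24427/36 = -15761359/36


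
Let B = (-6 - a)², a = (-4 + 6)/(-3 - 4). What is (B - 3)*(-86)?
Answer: -124958/49 ≈ -2550.2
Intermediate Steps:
a = -2/7 (a = 2/(-7) = 2*(-⅐) = -2/7 ≈ -0.28571)
B = 1600/49 (B = (-6 - 1*(-2/7))² = (-6 + 2/7)² = (-40/7)² = 1600/49 ≈ 32.653)
(B - 3)*(-86) = (1600/49 - 3)*(-86) = (1453/49)*(-86) = -124958/49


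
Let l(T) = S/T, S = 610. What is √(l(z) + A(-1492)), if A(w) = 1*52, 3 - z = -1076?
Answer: 3*√6799858/1079 ≈ 7.2502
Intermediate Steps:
z = 1079 (z = 3 - 1*(-1076) = 3 + 1076 = 1079)
A(w) = 52
l(T) = 610/T
√(l(z) + A(-1492)) = √(610/1079 + 52) = √(56718/1079) = 3*√6799858/1079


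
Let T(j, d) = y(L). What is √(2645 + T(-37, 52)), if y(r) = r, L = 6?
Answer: √2651 ≈ 51.488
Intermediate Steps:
T(j, d) = 6
√(2645 + T(-37, 52)) = √(2645 + 6) = √2651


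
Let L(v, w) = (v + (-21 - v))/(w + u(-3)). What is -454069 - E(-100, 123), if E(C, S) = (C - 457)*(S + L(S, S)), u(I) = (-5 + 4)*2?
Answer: -46664215/121 ≈ -3.8565e+5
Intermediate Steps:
u(I) = -2 (u(I) = -1*2 = -2)
L(v, w) = -21/(-2 + w) (L(v, w) = (v + (-21 - v))/(w - 2) = -21/(-2 + w))
E(C, S) = (-457 + C)*(S - 21/(-2 + S)) (E(C, S) = (C - 457)*(S - 21/(-2 + S)) = (-457 + C)*(S - 21/(-2 + S)))
-454069 - E(-100, 123) = -454069 - (9597 - 21*(-100) + 123*(-457 - 100)*(-2 + 123))/(-2 + 123) = -454069 - (9597 + 2100 + 123*(-557)*121)/121 = -454069 - (9597 + 2100 - 8289831)/121 = -454069 - (-8278134)/121 = -454069 - 1*(-8278134/121) = -454069 + 8278134/121 = -46664215/121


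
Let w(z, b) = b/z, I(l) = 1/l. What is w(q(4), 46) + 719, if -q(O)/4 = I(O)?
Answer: 673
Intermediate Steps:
q(O) = -4/O
w(q(4), 46) + 719 = 46/((-4/4)) + 719 = 46/((-4*¼)) + 719 = 46/(-1) + 719 = 46*(-1) + 719 = -46 + 719 = 673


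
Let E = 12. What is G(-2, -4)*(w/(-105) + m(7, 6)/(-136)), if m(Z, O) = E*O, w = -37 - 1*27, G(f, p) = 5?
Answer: 143/357 ≈ 0.40056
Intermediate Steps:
w = -64 (w = -37 - 27 = -64)
m(Z, O) = 12*O
G(-2, -4)*(w/(-105) + m(7, 6)/(-136)) = 5*(-64/(-105) + (12*6)/(-136)) = 5*(-64*(-1/105) + 72*(-1/136)) = 5*(64/105 - 9/17) = 5*(143/1785) = 143/357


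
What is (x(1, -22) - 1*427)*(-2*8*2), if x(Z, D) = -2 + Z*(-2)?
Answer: 13792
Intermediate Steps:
x(Z, D) = -2 - 2*Z
(x(1, -22) - 1*427)*(-2*8*2) = ((-2 - 2*1) - 1*427)*(-2*8*2) = ((-2 - 2) - 427)*(-16*2) = (-4 - 427)*(-32) = -431*(-32) = 13792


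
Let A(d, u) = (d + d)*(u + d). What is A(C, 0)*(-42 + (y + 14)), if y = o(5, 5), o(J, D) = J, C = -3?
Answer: -414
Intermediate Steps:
y = 5
A(d, u) = 2*d*(d + u) (A(d, u) = (2*d)*(d + u) = 2*d*(d + u))
A(C, 0)*(-42 + (y + 14)) = (2*(-3)*(-3 + 0))*(-42 + (5 + 14)) = (2*(-3)*(-3))*(-42 + 19) = 18*(-23) = -414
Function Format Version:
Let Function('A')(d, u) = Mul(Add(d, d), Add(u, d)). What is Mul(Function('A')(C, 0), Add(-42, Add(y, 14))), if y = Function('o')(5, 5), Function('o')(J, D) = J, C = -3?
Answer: -414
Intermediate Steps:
y = 5
Function('A')(d, u) = Mul(2, d, Add(d, u)) (Function('A')(d, u) = Mul(Mul(2, d), Add(d, u)) = Mul(2, d, Add(d, u)))
Mul(Function('A')(C, 0), Add(-42, Add(y, 14))) = Mul(Mul(2, -3, Add(-3, 0)), Add(-42, Add(5, 14))) = Mul(Mul(2, -3, -3), Add(-42, 19)) = Mul(18, -23) = -414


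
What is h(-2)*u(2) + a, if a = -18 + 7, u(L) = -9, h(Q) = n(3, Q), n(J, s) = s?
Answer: 7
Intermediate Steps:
h(Q) = Q
a = -11
h(-2)*u(2) + a = -2*(-9) - 11 = 18 - 11 = 7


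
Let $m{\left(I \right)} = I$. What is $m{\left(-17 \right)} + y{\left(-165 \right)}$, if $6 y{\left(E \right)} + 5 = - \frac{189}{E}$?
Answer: $- \frac{2911}{165} \approx -17.642$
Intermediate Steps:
$y{\left(E \right)} = - \frac{5}{6} - \frac{63}{2 E}$ ($y{\left(E \right)} = - \frac{5}{6} + \frac{\left(-189\right) \frac{1}{E}}{6} = - \frac{5}{6} - \frac{63}{2 E}$)
$m{\left(-17 \right)} + y{\left(-165 \right)} = -17 + \frac{-189 - -825}{6 \left(-165\right)} = -17 + \frac{1}{6} \left(- \frac{1}{165}\right) \left(-189 + 825\right) = -17 + \frac{1}{6} \left(- \frac{1}{165}\right) 636 = -17 - \frac{106}{165} = - \frac{2911}{165}$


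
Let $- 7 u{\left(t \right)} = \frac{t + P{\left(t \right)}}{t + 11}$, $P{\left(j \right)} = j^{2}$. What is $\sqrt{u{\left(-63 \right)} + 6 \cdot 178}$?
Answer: $\frac{\sqrt{729222}}{26} \approx 32.844$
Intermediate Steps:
$u{\left(t \right)} = - \frac{t + t^{2}}{7 \left(11 + t\right)}$ ($u{\left(t \right)} = - \frac{\left(t + t^{2}\right) \frac{1}{t + 11}}{7} = - \frac{\left(t + t^{2}\right) \frac{1}{11 + t}}{7} = - \frac{\frac{1}{11 + t} \left(t + t^{2}\right)}{7} = - \frac{t + t^{2}}{7 \left(11 + t\right)}$)
$\sqrt{u{\left(-63 \right)} + 6 \cdot 178} = \sqrt{\frac{1}{7} \left(-63\right) \frac{1}{11 - 63} \left(-1 - -63\right) + 6 \cdot 178} = \sqrt{\frac{1}{7} \left(-63\right) \frac{1}{-52} \left(-1 + 63\right) + 1068} = \sqrt{\frac{1}{7} \left(-63\right) \left(- \frac{1}{52}\right) 62 + 1068} = \sqrt{\frac{279}{26} + 1068} = \sqrt{\frac{28047}{26}} = \frac{\sqrt{729222}}{26}$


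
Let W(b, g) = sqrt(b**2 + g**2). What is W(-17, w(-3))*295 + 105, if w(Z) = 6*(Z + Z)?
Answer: 105 + 295*sqrt(1585) ≈ 11850.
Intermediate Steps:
w(Z) = 12*Z (w(Z) = 6*(2*Z) = 12*Z)
W(-17, w(-3))*295 + 105 = sqrt((-17)**2 + (12*(-3))**2)*295 + 105 = sqrt(289 + (-36)**2)*295 + 105 = sqrt(289 + 1296)*295 + 105 = sqrt(1585)*295 + 105 = 295*sqrt(1585) + 105 = 105 + 295*sqrt(1585)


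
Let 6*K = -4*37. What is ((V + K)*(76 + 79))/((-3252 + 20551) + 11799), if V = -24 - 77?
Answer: -58435/87294 ≈ -0.66940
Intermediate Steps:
V = -101
K = -74/3 (K = (-4*37)/6 = (⅙)*(-148) = -74/3 ≈ -24.667)
((V + K)*(76 + 79))/((-3252 + 20551) + 11799) = ((-101 - 74/3)*(76 + 79))/((-3252 + 20551) + 11799) = (-377/3*155)/(17299 + 11799) = -58435/3/29098 = -58435/3*1/29098 = -58435/87294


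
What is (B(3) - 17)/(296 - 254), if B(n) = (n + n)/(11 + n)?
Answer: -58/147 ≈ -0.39456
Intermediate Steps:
B(n) = 2*n/(11 + n) (B(n) = (2*n)/(11 + n) = 2*n/(11 + n))
(B(3) - 17)/(296 - 254) = (2*3/(11 + 3) - 17)/(296 - 254) = (2*3/14 - 17)/42 = (2*3*(1/14) - 17)*(1/42) = (3/7 - 17)*(1/42) = -116/7*1/42 = -58/147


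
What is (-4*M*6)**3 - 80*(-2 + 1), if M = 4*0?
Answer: 80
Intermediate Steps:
M = 0
(-4*M*6)**3 - 80*(-2 + 1) = (-4*0*6)**3 - 80*(-2 + 1) = (0*6)**3 - 80*(-1) = 0**3 - 20*(-4) = 0 + 80 = 80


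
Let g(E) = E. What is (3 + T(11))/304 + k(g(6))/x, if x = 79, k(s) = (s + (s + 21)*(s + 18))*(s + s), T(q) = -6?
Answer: 2385555/24016 ≈ 99.332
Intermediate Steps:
k(s) = 2*s*(s + (18 + s)*(21 + s)) (k(s) = (s + (21 + s)*(18 + s))*(2*s) = (s + (18 + s)*(21 + s))*(2*s) = 2*s*(s + (18 + s)*(21 + s)))
(3 + T(11))/304 + k(g(6))/x = (3 - 6)/304 + (2*6*(378 + 6² + 40*6))/79 = -3*1/304 + (2*6*(378 + 36 + 240))*(1/79) = -3/304 + (2*6*654)*(1/79) = -3/304 + 7848*(1/79) = -3/304 + 7848/79 = 2385555/24016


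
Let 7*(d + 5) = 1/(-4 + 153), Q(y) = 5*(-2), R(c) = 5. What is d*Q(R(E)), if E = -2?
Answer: 52140/1043 ≈ 49.990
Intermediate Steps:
Q(y) = -10
d = -5214/1043 (d = -5 + 1/(7*(-4 + 153)) = -5 + (⅐)/149 = -5 + (⅐)*(1/149) = -5 + 1/1043 = -5214/1043 ≈ -4.9990)
d*Q(R(E)) = -5214/1043*(-10) = 52140/1043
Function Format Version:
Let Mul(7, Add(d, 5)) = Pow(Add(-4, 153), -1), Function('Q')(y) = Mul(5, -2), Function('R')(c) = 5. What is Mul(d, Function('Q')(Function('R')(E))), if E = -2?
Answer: Rational(52140, 1043) ≈ 49.990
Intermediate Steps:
Function('Q')(y) = -10
d = Rational(-5214, 1043) (d = Add(-5, Mul(Rational(1, 7), Pow(Add(-4, 153), -1))) = Add(-5, Mul(Rational(1, 7), Pow(149, -1))) = Add(-5, Mul(Rational(1, 7), Rational(1, 149))) = Add(-5, Rational(1, 1043)) = Rational(-5214, 1043) ≈ -4.9990)
Mul(d, Function('Q')(Function('R')(E))) = Mul(Rational(-5214, 1043), -10) = Rational(52140, 1043)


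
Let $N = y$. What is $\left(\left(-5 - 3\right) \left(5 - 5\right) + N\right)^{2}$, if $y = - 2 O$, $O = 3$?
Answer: $36$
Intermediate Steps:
$y = -6$ ($y = \left(-2\right) 3 = -6$)
$N = -6$
$\left(\left(-5 - 3\right) \left(5 - 5\right) + N\right)^{2} = \left(\left(-5 - 3\right) \left(5 - 5\right) - 6\right)^{2} = \left(\left(-8\right) 0 - 6\right)^{2} = \left(0 - 6\right)^{2} = \left(-6\right)^{2} = 36$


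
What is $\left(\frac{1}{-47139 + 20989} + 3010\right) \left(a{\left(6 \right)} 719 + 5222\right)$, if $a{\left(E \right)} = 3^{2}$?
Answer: $\frac{920373557807}{26150} \approx 3.5196 \cdot 10^{7}$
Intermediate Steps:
$a{\left(E \right)} = 9$
$\left(\frac{1}{-47139 + 20989} + 3010\right) \left(a{\left(6 \right)} 719 + 5222\right) = \left(\frac{1}{-47139 + 20989} + 3010\right) \left(9 \cdot 719 + 5222\right) = \left(\frac{1}{-26150} + 3010\right) \left(6471 + 5222\right) = \left(- \frac{1}{26150} + 3010\right) 11693 = \frac{78711499}{26150} \cdot 11693 = \frac{920373557807}{26150}$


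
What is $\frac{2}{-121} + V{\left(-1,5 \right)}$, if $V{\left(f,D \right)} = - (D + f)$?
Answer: $- \frac{486}{121} \approx -4.0165$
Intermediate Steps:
$V{\left(f,D \right)} = - D - f$
$\frac{2}{-121} + V{\left(-1,5 \right)} = \frac{2}{-121} - 4 = 2 \left(- \frac{1}{121}\right) + \left(-5 + 1\right) = - \frac{2}{121} - 4 = - \frac{486}{121}$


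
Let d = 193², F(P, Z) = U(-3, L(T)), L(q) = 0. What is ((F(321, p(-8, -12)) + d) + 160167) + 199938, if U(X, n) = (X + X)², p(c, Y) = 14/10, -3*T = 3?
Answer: 397390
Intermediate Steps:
T = -1 (T = -⅓*3 = -1)
p(c, Y) = 7/5 (p(c, Y) = 14*(⅒) = 7/5)
U(X, n) = 4*X² (U(X, n) = (2*X)² = 4*X²)
F(P, Z) = 36 (F(P, Z) = 4*(-3)² = 4*9 = 36)
d = 37249
((F(321, p(-8, -12)) + d) + 160167) + 199938 = ((36 + 37249) + 160167) + 199938 = (37285 + 160167) + 199938 = 197452 + 199938 = 397390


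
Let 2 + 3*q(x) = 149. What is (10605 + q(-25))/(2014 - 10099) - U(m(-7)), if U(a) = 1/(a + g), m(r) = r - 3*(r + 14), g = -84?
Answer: -24187/18480 ≈ -1.3088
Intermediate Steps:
q(x) = 49 (q(x) = -⅔ + (⅓)*149 = -⅔ + 149/3 = 49)
m(r) = -42 - 2*r (m(r) = r - 3*(14 + r) = r + (-42 - 3*r) = -42 - 2*r)
U(a) = 1/(-84 + a) (U(a) = 1/(a - 84) = 1/(-84 + a))
(10605 + q(-25))/(2014 - 10099) - U(m(-7)) = (10605 + 49)/(2014 - 10099) - 1/(-84 + (-42 - 2*(-7))) = 10654/(-8085) - 1/(-84 + (-42 + 14)) = 10654*(-1/8085) - 1/(-84 - 28) = -1522/1155 - 1/(-112) = -1522/1155 - 1*(-1/112) = -1522/1155 + 1/112 = -24187/18480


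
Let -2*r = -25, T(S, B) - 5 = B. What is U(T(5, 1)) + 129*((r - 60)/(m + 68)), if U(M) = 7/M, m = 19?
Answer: -6026/87 ≈ -69.264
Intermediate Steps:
T(S, B) = 5 + B
r = 25/2 (r = -½*(-25) = 25/2 ≈ 12.500)
U(T(5, 1)) + 129*((r - 60)/(m + 68)) = 7/(5 + 1) + 129*((25/2 - 60)/(19 + 68)) = 7/6 + 129*(-95/2/87) = 7*(⅙) + 129*(-95/2*1/87) = 7/6 + 129*(-95/174) = 7/6 - 4085/58 = -6026/87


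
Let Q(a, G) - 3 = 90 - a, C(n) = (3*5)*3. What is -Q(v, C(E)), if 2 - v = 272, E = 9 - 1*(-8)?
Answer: -363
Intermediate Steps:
E = 17 (E = 9 + 8 = 17)
v = -270 (v = 2 - 1*272 = 2 - 272 = -270)
C(n) = 45 (C(n) = 15*3 = 45)
Q(a, G) = 93 - a (Q(a, G) = 3 + (90 - a) = 93 - a)
-Q(v, C(E)) = -(93 - 1*(-270)) = -(93 + 270) = -1*363 = -363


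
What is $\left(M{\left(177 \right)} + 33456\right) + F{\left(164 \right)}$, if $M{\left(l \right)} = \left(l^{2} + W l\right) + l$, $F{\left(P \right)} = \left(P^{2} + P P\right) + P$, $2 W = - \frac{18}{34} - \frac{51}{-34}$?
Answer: $\frac{8092265}{68} \approx 1.19 \cdot 10^{5}$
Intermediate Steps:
$W = \frac{33}{68}$ ($W = \frac{- \frac{18}{34} - \frac{51}{-34}}{2} = \frac{\left(-18\right) \frac{1}{34} - - \frac{3}{2}}{2} = \frac{- \frac{9}{17} + \frac{3}{2}}{2} = \frac{1}{2} \cdot \frac{33}{34} = \frac{33}{68} \approx 0.48529$)
$F{\left(P \right)} = P + 2 P^{2}$ ($F{\left(P \right)} = \left(P^{2} + P^{2}\right) + P = 2 P^{2} + P = P + 2 P^{2}$)
$M{\left(l \right)} = l^{2} + \frac{101 l}{68}$ ($M{\left(l \right)} = \left(l^{2} + \frac{33 l}{68}\right) + l = l^{2} + \frac{101 l}{68}$)
$\left(M{\left(177 \right)} + 33456\right) + F{\left(164 \right)} = \left(\frac{1}{68} \cdot 177 \left(101 + 68 \cdot 177\right) + 33456\right) + 164 \left(1 + 2 \cdot 164\right) = \left(\frac{1}{68} \cdot 177 \left(101 + 12036\right) + 33456\right) + 164 \left(1 + 328\right) = \left(\frac{1}{68} \cdot 177 \cdot 12137 + 33456\right) + 164 \cdot 329 = \left(\frac{2148249}{68} + 33456\right) + 53956 = \frac{4423257}{68} + 53956 = \frac{8092265}{68}$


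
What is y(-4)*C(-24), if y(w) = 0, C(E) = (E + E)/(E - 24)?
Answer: 0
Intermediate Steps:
C(E) = 2*E/(-24 + E) (C(E) = (2*E)/(-24 + E) = 2*E/(-24 + E))
y(-4)*C(-24) = 0*(2*(-24)/(-24 - 24)) = 0*(2*(-24)/(-48)) = 0*(2*(-24)*(-1/48)) = 0*1 = 0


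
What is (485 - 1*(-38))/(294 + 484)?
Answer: 523/778 ≈ 0.67224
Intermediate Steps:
(485 - 1*(-38))/(294 + 484) = (485 + 38)/778 = 523*(1/778) = 523/778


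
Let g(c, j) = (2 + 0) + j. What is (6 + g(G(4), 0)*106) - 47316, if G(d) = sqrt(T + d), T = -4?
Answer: -47098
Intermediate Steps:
G(d) = sqrt(-4 + d)
g(c, j) = 2 + j
(6 + g(G(4), 0)*106) - 47316 = (6 + (2 + 0)*106) - 47316 = (6 + 2*106) - 47316 = (6 + 212) - 47316 = 218 - 47316 = -47098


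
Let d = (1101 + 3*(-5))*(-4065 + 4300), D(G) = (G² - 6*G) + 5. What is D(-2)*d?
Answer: 5359410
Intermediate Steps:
D(G) = 5 + G² - 6*G
d = 255210 (d = (1101 - 15)*235 = 1086*235 = 255210)
D(-2)*d = (5 + (-2)² - 6*(-2))*255210 = (5 + 4 + 12)*255210 = 21*255210 = 5359410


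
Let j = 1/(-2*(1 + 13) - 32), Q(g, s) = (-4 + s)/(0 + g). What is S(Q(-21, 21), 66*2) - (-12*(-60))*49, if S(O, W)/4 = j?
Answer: -529201/15 ≈ -35280.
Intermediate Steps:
Q(g, s) = (-4 + s)/g
j = -1/60 (j = 1/(-2*14 - 32) = 1/(-28 - 32) = 1/(-60) = -1/60 ≈ -0.016667)
S(O, W) = -1/15 (S(O, W) = 4*(-1/60) = -1/15)
S(Q(-21, 21), 66*2) - (-12*(-60))*49 = -1/15 - (-12*(-60))*49 = -1/15 - 720*49 = -1/15 - 1*35280 = -1/15 - 35280 = -529201/15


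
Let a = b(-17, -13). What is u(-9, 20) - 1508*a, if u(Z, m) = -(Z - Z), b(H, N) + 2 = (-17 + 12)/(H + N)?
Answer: 8294/3 ≈ 2764.7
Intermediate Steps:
b(H, N) = -2 - 5/(H + N) (b(H, N) = -2 + (-17 + 12)/(H + N) = -2 - 5/(H + N))
u(Z, m) = 0 (u(Z, m) = -1*0 = 0)
a = -11/6 (a = (-5 - 2*(-17) - 2*(-13))/(-17 - 13) = (-5 + 34 + 26)/(-30) = -1/30*55 = -11/6 ≈ -1.8333)
u(-9, 20) - 1508*a = 0 - 1508*(-11/6) = 0 + 8294/3 = 8294/3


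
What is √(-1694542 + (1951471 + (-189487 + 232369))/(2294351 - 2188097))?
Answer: I*√2125668780744890/35418 ≈ 1301.7*I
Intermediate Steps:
√(-1694542 + (1951471 + (-189487 + 232369))/(2294351 - 2188097)) = √(-1694542 + (1951471 + 42882)/106254) = √(-1694542 + 1994353*(1/106254)) = √(-1694542 + 1994353/106254) = √(-180049871315/106254) = I*√2125668780744890/35418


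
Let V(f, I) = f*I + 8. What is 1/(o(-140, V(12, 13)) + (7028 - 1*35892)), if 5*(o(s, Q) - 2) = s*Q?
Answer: -1/33454 ≈ -2.9892e-5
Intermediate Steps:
V(f, I) = 8 + I*f (V(f, I) = I*f + 8 = 8 + I*f)
o(s, Q) = 2 + Q*s/5 (o(s, Q) = 2 + (s*Q)/5 = 2 + (Q*s)/5 = 2 + Q*s/5)
1/(o(-140, V(12, 13)) + (7028 - 1*35892)) = 1/((2 + (⅕)*(8 + 13*12)*(-140)) + (7028 - 1*35892)) = 1/((2 + (⅕)*(8 + 156)*(-140)) + (7028 - 35892)) = 1/((2 + (⅕)*164*(-140)) - 28864) = 1/((2 - 4592) - 28864) = 1/(-4590 - 28864) = 1/(-33454) = -1/33454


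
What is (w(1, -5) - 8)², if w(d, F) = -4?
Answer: 144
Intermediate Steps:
(w(1, -5) - 8)² = (-4 - 8)² = (-12)² = 144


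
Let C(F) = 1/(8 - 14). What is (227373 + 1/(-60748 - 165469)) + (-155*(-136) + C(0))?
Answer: 337225527583/1357302 ≈ 2.4845e+5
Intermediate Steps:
C(F) = -⅙ (C(F) = 1/(-6) = -⅙)
(227373 + 1/(-60748 - 165469)) + (-155*(-136) + C(0)) = (227373 + 1/(-60748 - 165469)) + (-155*(-136) - ⅙) = (227373 + 1/(-226217)) + (21080 - ⅙) = (227373 - 1/226217) + 126479/6 = 51435637940/226217 + 126479/6 = 337225527583/1357302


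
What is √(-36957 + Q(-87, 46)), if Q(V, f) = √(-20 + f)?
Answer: √(-36957 + √26) ≈ 192.23*I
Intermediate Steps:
√(-36957 + Q(-87, 46)) = √(-36957 + √(-20 + 46)) = √(-36957 + √26)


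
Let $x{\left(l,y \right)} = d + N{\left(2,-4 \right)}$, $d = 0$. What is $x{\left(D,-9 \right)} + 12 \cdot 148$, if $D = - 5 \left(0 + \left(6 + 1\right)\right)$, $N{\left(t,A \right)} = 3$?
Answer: $1779$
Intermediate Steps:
$D = -35$ ($D = - 5 \left(0 + 7\right) = \left(-5\right) 7 = -35$)
$x{\left(l,y \right)} = 3$ ($x{\left(l,y \right)} = 0 + 3 = 3$)
$x{\left(D,-9 \right)} + 12 \cdot 148 = 3 + 12 \cdot 148 = 3 + 1776 = 1779$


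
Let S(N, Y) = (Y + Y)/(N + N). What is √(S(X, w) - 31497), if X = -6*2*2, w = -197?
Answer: I*√4534386/12 ≈ 177.45*I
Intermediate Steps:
X = -24 (X = -12*2 = -24)
S(N, Y) = Y/N (S(N, Y) = (2*Y)/((2*N)) = (2*Y)*(1/(2*N)) = Y/N)
√(S(X, w) - 31497) = √(-197/(-24) - 31497) = √(-197*(-1/24) - 31497) = √(197/24 - 31497) = √(-755731/24) = I*√4534386/12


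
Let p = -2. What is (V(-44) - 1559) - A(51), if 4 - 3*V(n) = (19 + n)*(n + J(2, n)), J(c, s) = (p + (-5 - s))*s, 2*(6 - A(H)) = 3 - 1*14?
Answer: -31005/2 ≈ -15503.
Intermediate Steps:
A(H) = 23/2 (A(H) = 6 - (3 - 1*14)/2 = 6 - (3 - 14)/2 = 6 - ½*(-11) = 6 + 11/2 = 23/2)
J(c, s) = s*(-7 - s) (J(c, s) = (-2 + (-5 - s))*s = (-7 - s)*s = s*(-7 - s))
V(n) = 4/3 - (19 + n)*(n - n*(7 + n))/3
(V(-44) - 1559) - A(51) = ((4/3 + 38*(-44) + (⅓)*(-44)³ + (25/3)*(-44)²) - 1559) - 1*23/2 = ((4/3 - 1672 + (⅓)*(-85184) + (25/3)*1936) - 1559) - 23/2 = ((4/3 - 1672 - 85184/3 + 48400/3) - 1559) - 23/2 = (-13932 - 1559) - 23/2 = -15491 - 23/2 = -31005/2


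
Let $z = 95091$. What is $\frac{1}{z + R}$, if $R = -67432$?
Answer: $\frac{1}{27659} \approx 3.6155 \cdot 10^{-5}$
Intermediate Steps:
$\frac{1}{z + R} = \frac{1}{95091 - 67432} = \frac{1}{27659}$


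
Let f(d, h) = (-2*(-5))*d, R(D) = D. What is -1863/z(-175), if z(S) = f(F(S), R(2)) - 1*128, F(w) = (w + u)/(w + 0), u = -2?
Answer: 65205/4126 ≈ 15.803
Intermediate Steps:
F(w) = (-2 + w)/w (F(w) = (w - 2)/(w + 0) = (-2 + w)/w)
f(d, h) = 10*d
z(S) = -128 + 10*(-2 + S)/S (z(S) = 10*((-2 + S)/S) - 1*128 = 10*(-2 + S)/S - 128 = -128 + 10*(-2 + S)/S)
-1863/z(-175) = -1863/(-118 - 20/(-175)) = -1863/(-118 - 20*(-1/175)) = -1863/(-118 + 4/35) = -1863/(-4126/35) = -1863*(-35/4126) = 65205/4126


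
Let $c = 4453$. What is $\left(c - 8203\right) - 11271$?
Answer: $-15021$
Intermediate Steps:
$\left(c - 8203\right) - 11271 = \left(4453 - 8203\right) - 11271 = -3750 - 11271 = -15021$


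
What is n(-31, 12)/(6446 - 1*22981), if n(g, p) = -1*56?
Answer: 56/16535 ≈ 0.0033868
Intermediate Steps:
n(g, p) = -56
n(-31, 12)/(6446 - 1*22981) = -56/(6446 - 1*22981) = -56/(6446 - 22981) = -56/(-16535) = -56*(-1/16535) = 56/16535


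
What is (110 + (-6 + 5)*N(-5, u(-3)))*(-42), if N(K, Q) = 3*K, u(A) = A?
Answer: -5250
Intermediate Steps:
(110 + (-6 + 5)*N(-5, u(-3)))*(-42) = (110 + (-6 + 5)*(3*(-5)))*(-42) = (110 - 1*(-15))*(-42) = (110 + 15)*(-42) = 125*(-42) = -5250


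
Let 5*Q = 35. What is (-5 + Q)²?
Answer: 4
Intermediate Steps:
Q = 7 (Q = (⅕)*35 = 7)
(-5 + Q)² = (-5 + 7)² = 2² = 4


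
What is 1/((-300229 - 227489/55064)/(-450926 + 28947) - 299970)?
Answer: -23235851656/6970041889213175 ≈ -3.3337e-6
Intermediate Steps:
1/((-300229 - 227489/55064)/(-450926 + 28947) - 299970) = 1/((-300229 - 227489*1/55064)/(-421979) - 299970) = 1/((-300229 - 227489/55064)*(-1/421979) - 299970) = 1/(-16532037145/55064*(-1/421979) - 299970) = 1/(16532037145/23235851656 - 299970) = 1/(-6970041889213175/23235851656) = -23235851656/6970041889213175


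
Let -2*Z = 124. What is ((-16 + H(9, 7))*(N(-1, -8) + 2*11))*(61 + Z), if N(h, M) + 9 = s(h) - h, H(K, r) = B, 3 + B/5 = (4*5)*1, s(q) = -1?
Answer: -897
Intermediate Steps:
Z = -62 (Z = -½*124 = -62)
B = 85 (B = -15 + 5*((4*5)*1) = -15 + 5*(20*1) = -15 + 5*20 = -15 + 100 = 85)
H(K, r) = 85
N(h, M) = -10 - h (N(h, M) = -9 + (-1 - h) = -10 - h)
((-16 + H(9, 7))*(N(-1, -8) + 2*11))*(61 + Z) = ((-16 + 85)*((-10 - 1*(-1)) + 2*11))*(61 - 62) = (69*((-10 + 1) + 22))*(-1) = (69*(-9 + 22))*(-1) = (69*13)*(-1) = 897*(-1) = -897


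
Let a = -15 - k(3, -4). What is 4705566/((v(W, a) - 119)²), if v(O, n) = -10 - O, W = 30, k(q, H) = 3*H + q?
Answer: 1568522/8427 ≈ 186.13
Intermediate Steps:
k(q, H) = q + 3*H
a = -6 (a = -15 - (3 + 3*(-4)) = -15 - (3 - 12) = -15 - 1*(-9) = -15 + 9 = -6)
4705566/((v(W, a) - 119)²) = 4705566/(((-10 - 1*30) - 119)²) = 4705566/(((-10 - 30) - 119)²) = 4705566/((-40 - 119)²) = 4705566/((-159)²) = 4705566/25281 = 4705566*(1/25281) = 1568522/8427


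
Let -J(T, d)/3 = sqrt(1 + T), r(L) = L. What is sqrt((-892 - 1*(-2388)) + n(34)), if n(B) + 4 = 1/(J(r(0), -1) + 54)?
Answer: sqrt(3880743)/51 ≈ 38.627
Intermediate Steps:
J(T, d) = -3*sqrt(1 + T)
n(B) = -203/51 (n(B) = -4 + 1/(-3*sqrt(1 + 0) + 54) = -4 + 1/(-3*sqrt(1) + 54) = -4 + 1/(-3*1 + 54) = -4 + 1/(-3 + 54) = -4 + 1/51 = -203/51)
sqrt((-892 - 1*(-2388)) + n(34)) = sqrt((-892 - 1*(-2388)) - 203/51) = sqrt((-892 + 2388) - 203/51) = sqrt(1496 - 203/51) = sqrt(76093/51) = sqrt(3880743)/51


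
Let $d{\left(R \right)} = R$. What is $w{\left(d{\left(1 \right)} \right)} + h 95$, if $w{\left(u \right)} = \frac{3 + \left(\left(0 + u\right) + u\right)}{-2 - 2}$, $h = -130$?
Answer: $- \frac{49405}{4} \approx -12351.0$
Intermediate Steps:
$w{\left(u \right)} = - \frac{3}{4} - \frac{u}{2}$ ($w{\left(u \right)} = \frac{3 + \left(u + u\right)}{-4} = \left(3 + 2 u\right) \left(- \frac{1}{4}\right) = - \frac{3}{4} - \frac{u}{2}$)
$w{\left(d{\left(1 \right)} \right)} + h 95 = \left(- \frac{3}{4} - \frac{1}{2}\right) - 12350 = - \frac{5}{4} - 12350 = - \frac{49405}{4}$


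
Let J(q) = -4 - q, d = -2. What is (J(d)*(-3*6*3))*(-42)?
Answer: -4536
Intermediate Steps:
(J(d)*(-3*6*3))*(-42) = ((-4 - 1*(-2))*(-3*6*3))*(-42) = ((-4 + 2)*(-18*3))*(-42) = -2*(-54)*(-42) = 108*(-42) = -4536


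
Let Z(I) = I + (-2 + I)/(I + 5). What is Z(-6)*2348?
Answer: 4696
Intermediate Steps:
Z(I) = I + (-2 + I)/(5 + I)
Z(-6)*2348 = ((-2 + (-6)² + 6*(-6))/(5 - 6))*2348 = ((-2 + 36 - 36)/(-1))*2348 = -1*(-2)*2348 = 2*2348 = 4696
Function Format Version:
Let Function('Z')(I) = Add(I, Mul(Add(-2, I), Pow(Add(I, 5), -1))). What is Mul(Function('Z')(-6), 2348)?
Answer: 4696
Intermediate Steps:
Function('Z')(I) = Add(I, Mul(Pow(Add(5, I), -1), Add(-2, I))) (Function('Z')(I) = Add(I, Mul(Add(-2, I), Pow(Add(5, I), -1))) = Add(I, Mul(Pow(Add(5, I), -1), Add(-2, I))))
Mul(Function('Z')(-6), 2348) = Mul(Mul(Pow(Add(5, -6), -1), Add(-2, Pow(-6, 2), Mul(6, -6))), 2348) = Mul(Mul(Pow(-1, -1), Add(-2, 36, -36)), 2348) = Mul(Mul(-1, -2), 2348) = Mul(2, 2348) = 4696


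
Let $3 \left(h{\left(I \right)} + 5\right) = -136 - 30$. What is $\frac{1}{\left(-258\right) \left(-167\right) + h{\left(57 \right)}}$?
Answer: $\frac{3}{129077} \approx 2.3242 \cdot 10^{-5}$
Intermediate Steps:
$h{\left(I \right)} = - \frac{181}{3}$ ($h{\left(I \right)} = -5 + \frac{-136 - 30}{3} = -5 + \frac{1}{3} \left(-166\right) = -5 - \frac{166}{3} = - \frac{181}{3}$)
$\frac{1}{\left(-258\right) \left(-167\right) + h{\left(57 \right)}} = \frac{1}{\left(-258\right) \left(-167\right) - \frac{181}{3}} = \frac{1}{43086 - \frac{181}{3}} = \frac{1}{\frac{129077}{3}} = \frac{3}{129077}$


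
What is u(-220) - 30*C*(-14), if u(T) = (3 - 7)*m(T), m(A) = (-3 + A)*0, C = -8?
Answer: -3360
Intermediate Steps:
m(A) = 0
u(T) = 0 (u(T) = (3 - 7)*0 = -4*0 = 0)
u(-220) - 30*C*(-14) = 0 - 30*(-8)*(-14) = 0 - (-240)*(-14) = 0 - 1*3360 = 0 - 3360 = -3360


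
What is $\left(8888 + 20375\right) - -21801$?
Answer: $51064$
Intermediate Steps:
$\left(8888 + 20375\right) - -21801 = 29263 + 21801 = 51064$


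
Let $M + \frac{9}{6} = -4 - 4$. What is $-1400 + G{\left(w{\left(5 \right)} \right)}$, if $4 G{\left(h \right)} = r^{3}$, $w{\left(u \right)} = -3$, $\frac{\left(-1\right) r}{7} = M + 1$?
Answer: $\frac{1640359}{32} \approx 51261.0$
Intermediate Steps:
$M = - \frac{19}{2}$ ($M = - \frac{3}{2} - 8 = - \frac{19}{2} \approx -9.5$)
$r = \frac{119}{2}$ ($r = - 7 \left(- \frac{19}{2} + 1\right) = \left(-7\right) \left(- \frac{17}{2}\right) = \frac{119}{2} \approx 59.5$)
$G{\left(h \right)} = \frac{1685159}{32}$ ($G{\left(h \right)} = \frac{\left(\frac{119}{2}\right)^{3}}{4} = \frac{1}{4} \cdot \frac{1685159}{8} = \frac{1685159}{32}$)
$-1400 + G{\left(w{\left(5 \right)} \right)} = -1400 + \frac{1685159}{32} = \frac{1640359}{32}$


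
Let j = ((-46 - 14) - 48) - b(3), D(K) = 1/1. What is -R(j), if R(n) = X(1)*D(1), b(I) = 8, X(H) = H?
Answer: -1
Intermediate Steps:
D(K) = 1
j = -116 (j = ((-46 - 14) - 48) - 1*8 = (-60 - 48) - 8 = -108 - 8 = -116)
R(n) = 1 (R(n) = 1*1 = 1)
-R(j) = -1*1 = -1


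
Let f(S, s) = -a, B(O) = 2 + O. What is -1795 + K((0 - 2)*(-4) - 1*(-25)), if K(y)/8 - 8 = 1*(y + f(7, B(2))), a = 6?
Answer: -1515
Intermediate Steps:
f(S, s) = -6 (f(S, s) = -1*6 = -6)
K(y) = 16 + 8*y (K(y) = 64 + 8*(1*(y - 6)) = 64 + 8*(1*(-6 + y)) = 64 + 8*(-6 + y) = 64 + (-48 + 8*y) = 16 + 8*y)
-1795 + K((0 - 2)*(-4) - 1*(-25)) = -1795 + (16 + 8*((0 - 2)*(-4) - 1*(-25))) = -1795 + (16 + 8*(-2*(-4) + 25)) = -1795 + (16 + 8*(8 + 25)) = -1795 + (16 + 8*33) = -1795 + (16 + 264) = -1795 + 280 = -1515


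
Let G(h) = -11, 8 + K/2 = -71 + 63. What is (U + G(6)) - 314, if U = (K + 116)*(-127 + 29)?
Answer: -8557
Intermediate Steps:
K = -32 (K = -16 + 2*(-71 + 63) = -16 + 2*(-8) = -16 - 16 = -32)
U = -8232 (U = (-32 + 116)*(-127 + 29) = 84*(-98) = -8232)
(U + G(6)) - 314 = (-8232 - 11) - 314 = -8243 - 314 = -8557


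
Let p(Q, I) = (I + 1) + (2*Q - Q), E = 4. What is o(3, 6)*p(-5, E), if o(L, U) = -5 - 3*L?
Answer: 0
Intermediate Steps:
p(Q, I) = 1 + I + Q (p(Q, I) = (1 + I) + Q = 1 + I + Q)
o(3, 6)*p(-5, E) = (-5 - 3*3)*(1 + 4 - 5) = (-5 - 9)*0 = -14*0 = 0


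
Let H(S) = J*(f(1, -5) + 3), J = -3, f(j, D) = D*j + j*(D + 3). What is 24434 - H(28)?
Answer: 24422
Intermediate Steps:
f(j, D) = D*j + j*(3 + D)
H(S) = 12 (H(S) = -3*(1*(3 + 2*(-5)) + 3) = -3*(1*(3 - 10) + 3) = -3*(1*(-7) + 3) = -3*(-7 + 3) = -3*(-4) = 12)
24434 - H(28) = 24434 - 1*12 = 24434 - 12 = 24422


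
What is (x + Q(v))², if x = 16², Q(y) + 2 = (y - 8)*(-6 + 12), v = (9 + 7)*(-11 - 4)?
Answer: 1522756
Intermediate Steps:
v = -240 (v = 16*(-15) = -240)
Q(y) = -50 + 6*y (Q(y) = -2 + (y - 8)*(-6 + 12) = -2 + (-8 + y)*6 = -2 + (-48 + 6*y) = -50 + 6*y)
x = 256
(x + Q(v))² = (256 + (-50 + 6*(-240)))² = (256 + (-50 - 1440))² = (256 - 1490)² = (-1234)² = 1522756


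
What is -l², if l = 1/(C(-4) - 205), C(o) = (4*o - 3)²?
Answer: -1/24336 ≈ -4.1091e-5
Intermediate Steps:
C(o) = (-3 + 4*o)²
l = 1/156 (l = 1/((-3 + 4*(-4))² - 205) = 1/((-3 - 16)² - 205) = 1/((-19)² - 205) = 1/(361 - 205) = 1/156 ≈ 0.0064103)
-l² = -(1/156)² = -1*1/24336 = -1/24336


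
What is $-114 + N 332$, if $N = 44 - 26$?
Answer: $5862$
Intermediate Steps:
$N = 18$
$-114 + N 332 = -114 + 18 \cdot 332 = -114 + 5976 = 5862$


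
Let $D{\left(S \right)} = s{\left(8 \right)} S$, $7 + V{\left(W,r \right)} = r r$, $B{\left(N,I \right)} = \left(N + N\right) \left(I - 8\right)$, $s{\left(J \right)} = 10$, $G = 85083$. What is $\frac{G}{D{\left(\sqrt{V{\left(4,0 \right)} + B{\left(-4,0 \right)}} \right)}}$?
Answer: $\frac{28361 \sqrt{57}}{190} \approx 1127.0$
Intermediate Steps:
$B{\left(N,I \right)} = 2 N \left(-8 + I\right)$
$V{\left(W,r \right)} = -7 + r^{2}$ ($V{\left(W,r \right)} = -7 + r r = -7 + r^{2}$)
$D{\left(S \right)} = 10 S$
$\frac{G}{D{\left(\sqrt{V{\left(4,0 \right)} + B{\left(-4,0 \right)}} \right)}} = \frac{85083}{10 \sqrt{\left(-7 + 0^{2}\right) + 2 \left(-4\right) \left(-8 + 0\right)}} = \frac{85083}{10 \sqrt{\left(-7 + 0\right) + 2 \left(-4\right) \left(-8\right)}} = \frac{85083}{10 \sqrt{-7 + 64}} = \frac{85083}{10 \sqrt{57}} = 85083 \frac{\sqrt{57}}{570} = \frac{28361 \sqrt{57}}{190}$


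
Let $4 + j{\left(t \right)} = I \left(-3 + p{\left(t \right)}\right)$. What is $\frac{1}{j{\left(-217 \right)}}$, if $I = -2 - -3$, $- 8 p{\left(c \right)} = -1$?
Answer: $- \frac{8}{55} \approx -0.14545$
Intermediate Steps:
$p{\left(c \right)} = \frac{1}{8}$ ($p{\left(c \right)} = \left(- \frac{1}{8}\right) \left(-1\right) = \frac{1}{8}$)
$I = 1$ ($I = -2 + 3 = 1$)
$j{\left(t \right)} = - \frac{55}{8}$ ($j{\left(t \right)} = -4 + 1 \left(-3 + \frac{1}{8}\right) = -4 + 1 \left(- \frac{23}{8}\right) = -4 - \frac{23}{8} = - \frac{55}{8}$)
$\frac{1}{j{\left(-217 \right)}} = \frac{1}{- \frac{55}{8}} = - \frac{8}{55}$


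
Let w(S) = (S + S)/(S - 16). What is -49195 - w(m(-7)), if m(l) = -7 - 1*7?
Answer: -737939/15 ≈ -49196.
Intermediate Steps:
m(l) = -14 (m(l) = -7 - 7 = -14)
w(S) = 2*S/(-16 + S) (w(S) = (2*S)/(-16 + S) = 2*S/(-16 + S))
-49195 - w(m(-7)) = -49195 - 2*(-14)/(-16 - 14) = -49195 - 2*(-14)/(-30) = -49195 - 2*(-14)*(-1)/30 = -49195 - 1*14/15 = -49195 - 14/15 = -737939/15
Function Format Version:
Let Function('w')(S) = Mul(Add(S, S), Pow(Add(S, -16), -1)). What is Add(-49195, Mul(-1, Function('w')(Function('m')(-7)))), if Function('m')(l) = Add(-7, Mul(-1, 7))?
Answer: Rational(-737939, 15) ≈ -49196.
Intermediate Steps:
Function('m')(l) = -14 (Function('m')(l) = Add(-7, -7) = -14)
Function('w')(S) = Mul(2, S, Pow(Add(-16, S), -1)) (Function('w')(S) = Mul(Mul(2, S), Pow(Add(-16, S), -1)) = Mul(2, S, Pow(Add(-16, S), -1)))
Add(-49195, Mul(-1, Function('w')(Function('m')(-7)))) = Add(-49195, Mul(-1, Mul(2, -14, Pow(Add(-16, -14), -1)))) = Add(-49195, Mul(-1, Mul(2, -14, Pow(-30, -1)))) = Add(-49195, Mul(-1, Mul(2, -14, Rational(-1, 30)))) = Add(-49195, Mul(-1, Rational(14, 15))) = Add(-49195, Rational(-14, 15)) = Rational(-737939, 15)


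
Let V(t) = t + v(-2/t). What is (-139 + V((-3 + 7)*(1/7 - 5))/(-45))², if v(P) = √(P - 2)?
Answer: 129555987347/6747300 + 43649*I*√2193/240975 ≈ 19201.0 + 8.4825*I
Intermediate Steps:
v(P) = √(-2 + P)
V(t) = t + √(-2 - 2/t)
(-139 + V((-3 + 7)*(1/7 - 5))/(-45))² = (-139 + ((-3 + 7)*(1/7 - 5) + √2*√((-1 - (-3 + 7)*(1/7 - 5))/(((-3 + 7)*(1/7 - 5)))))/(-45))² = (-139 + (4*(⅐ - 5) + √2*√((-1 - 4*(⅐ - 5))/((4*(⅐ - 5)))))*(-1/45))² = (-139 + (4*(-34/7) + √2*√((-1 - 4*(-34)/7)/((4*(-34/7)))))*(-1/45))² = (-139 + (-136/7 + √2*√((-1 - 1*(-136/7))/(-136/7)))*(-1/45))² = (-139 + (-136/7 + √2*√(-7*(-1 + 136/7)/136))*(-1/45))² = (-139 + (-136/7 + √2*√(-7/136*129/7))*(-1/45))² = (-139 + (-136/7 + √2*√(-129/136))*(-1/45))² = (-139 + (-136/7 + √2*(I*√4386/68))*(-1/45))² = (-139 + (-136/7 + I*√2193/34)*(-1/45))² = (-139 + (136/315 - I*√2193/1530))² = (-43649/315 - I*√2193/1530)²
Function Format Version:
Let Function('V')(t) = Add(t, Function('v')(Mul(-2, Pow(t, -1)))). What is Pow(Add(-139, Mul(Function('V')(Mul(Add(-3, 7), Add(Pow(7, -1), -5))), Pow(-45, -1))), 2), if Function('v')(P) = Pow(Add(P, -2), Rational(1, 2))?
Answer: Add(Rational(129555987347, 6747300), Mul(Rational(43649, 240975), I, Pow(2193, Rational(1, 2)))) ≈ Add(19201., Mul(8.4825, I))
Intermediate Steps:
Function('v')(P) = Pow(Add(-2, P), Rational(1, 2))
Function('V')(t) = Add(t, Pow(Add(-2, Mul(-2, Pow(t, -1))), Rational(1, 2)))
Pow(Add(-139, Mul(Function('V')(Mul(Add(-3, 7), Add(Pow(7, -1), -5))), Pow(-45, -1))), 2) = Pow(Add(-139, Mul(Add(Mul(Add(-3, 7), Add(Pow(7, -1), -5)), Mul(Pow(2, Rational(1, 2)), Pow(Mul(Pow(Mul(Add(-3, 7), Add(Pow(7, -1), -5)), -1), Add(-1, Mul(-1, Mul(Add(-3, 7), Add(Pow(7, -1), -5))))), Rational(1, 2)))), Pow(-45, -1))), 2) = Pow(Add(-139, Mul(Add(Mul(4, Add(Rational(1, 7), -5)), Mul(Pow(2, Rational(1, 2)), Pow(Mul(Pow(Mul(4, Add(Rational(1, 7), -5)), -1), Add(-1, Mul(-1, Mul(4, Add(Rational(1, 7), -5))))), Rational(1, 2)))), Rational(-1, 45))), 2) = Pow(Add(-139, Mul(Add(Mul(4, Rational(-34, 7)), Mul(Pow(2, Rational(1, 2)), Pow(Mul(Pow(Mul(4, Rational(-34, 7)), -1), Add(-1, Mul(-1, Mul(4, Rational(-34, 7))))), Rational(1, 2)))), Rational(-1, 45))), 2) = Pow(Add(-139, Mul(Add(Rational(-136, 7), Mul(Pow(2, Rational(1, 2)), Pow(Mul(Pow(Rational(-136, 7), -1), Add(-1, Mul(-1, Rational(-136, 7)))), Rational(1, 2)))), Rational(-1, 45))), 2) = Pow(Add(-139, Mul(Add(Rational(-136, 7), Mul(Pow(2, Rational(1, 2)), Pow(Mul(Rational(-7, 136), Add(-1, Rational(136, 7))), Rational(1, 2)))), Rational(-1, 45))), 2) = Pow(Add(-139, Mul(Add(Rational(-136, 7), Mul(Pow(2, Rational(1, 2)), Pow(Mul(Rational(-7, 136), Rational(129, 7)), Rational(1, 2)))), Rational(-1, 45))), 2) = Pow(Add(-139, Mul(Add(Rational(-136, 7), Mul(Pow(2, Rational(1, 2)), Pow(Rational(-129, 136), Rational(1, 2)))), Rational(-1, 45))), 2) = Pow(Add(-139, Mul(Add(Rational(-136, 7), Mul(Pow(2, Rational(1, 2)), Mul(Rational(1, 68), I, Pow(4386, Rational(1, 2))))), Rational(-1, 45))), 2) = Pow(Add(-139, Mul(Add(Rational(-136, 7), Mul(Rational(1, 34), I, Pow(2193, Rational(1, 2)))), Rational(-1, 45))), 2) = Pow(Add(-139, Add(Rational(136, 315), Mul(Rational(-1, 1530), I, Pow(2193, Rational(1, 2))))), 2) = Pow(Add(Rational(-43649, 315), Mul(Rational(-1, 1530), I, Pow(2193, Rational(1, 2)))), 2)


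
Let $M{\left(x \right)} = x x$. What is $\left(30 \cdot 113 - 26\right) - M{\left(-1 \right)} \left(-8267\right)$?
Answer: $11631$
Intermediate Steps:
$M{\left(x \right)} = x^{2}$
$\left(30 \cdot 113 - 26\right) - M{\left(-1 \right)} \left(-8267\right) = \left(30 \cdot 113 - 26\right) - \left(-1\right)^{2} \left(-8267\right) = \left(3390 - 26\right) - 1 \left(-8267\right) = 3364 - -8267 = 3364 + 8267 = 11631$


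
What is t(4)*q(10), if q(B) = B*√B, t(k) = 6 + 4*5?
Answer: 260*√10 ≈ 822.19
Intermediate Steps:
t(k) = 26 (t(k) = 6 + 20 = 26)
q(B) = B^(3/2)
t(4)*q(10) = 26*10^(3/2) = 26*(10*√10) = 260*√10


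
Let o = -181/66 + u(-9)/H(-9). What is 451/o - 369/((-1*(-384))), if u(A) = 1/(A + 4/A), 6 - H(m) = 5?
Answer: -325819497/2045312 ≈ -159.30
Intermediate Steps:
H(m) = 1 (H(m) = 6 - 1*5 = 6 - 5 = 1)
o = -15979/5610 (o = -181/66 - 9/(4 + (-9)²)/1 = -181*1/66 - 9/(4 + 81)*1 = -181/66 - 9/85*1 = -181/66 - 9/85 = -15979/5610 ≈ -2.8483)
451/o - 369/((-1*(-384))) = 451/(-15979/5610) - 369/((-1*(-384))) = 451*(-5610/15979) - 369/384 = -2530110/15979 - 369*1/384 = -2530110/15979 - 123/128 = -325819497/2045312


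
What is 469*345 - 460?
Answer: 161345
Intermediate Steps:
469*345 - 460 = 161805 - 460 = 161345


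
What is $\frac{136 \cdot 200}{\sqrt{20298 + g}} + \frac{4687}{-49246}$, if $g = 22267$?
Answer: $- \frac{4687}{49246} + \frac{5440 \sqrt{42565}}{8513} \approx 131.74$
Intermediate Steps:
$\frac{136 \cdot 200}{\sqrt{20298 + g}} + \frac{4687}{-49246} = \frac{136 \cdot 200}{\sqrt{20298 + 22267}} + \frac{4687}{-49246} = \frac{27200}{\sqrt{42565}} + 4687 \left(- \frac{1}{49246}\right) = 27200 \frac{\sqrt{42565}}{42565} - \frac{4687}{49246} = \frac{5440 \sqrt{42565}}{8513} - \frac{4687}{49246} = - \frac{4687}{49246} + \frac{5440 \sqrt{42565}}{8513}$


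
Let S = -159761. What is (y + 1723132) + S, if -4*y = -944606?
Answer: 3599045/2 ≈ 1.7995e+6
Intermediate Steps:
y = 472303/2 (y = -1/4*(-944606) = 472303/2 ≈ 2.3615e+5)
(y + 1723132) + S = (472303/2 + 1723132) - 159761 = 3918567/2 - 159761 = 3599045/2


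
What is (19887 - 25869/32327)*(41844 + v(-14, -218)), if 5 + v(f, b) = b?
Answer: 26756525172780/32327 ≈ 8.2768e+8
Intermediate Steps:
v(f, b) = -5 + b
(19887 - 25869/32327)*(41844 + v(-14, -218)) = (19887 - 25869/32327)*(41844 + (-5 - 218)) = (19887 - 25869*1/32327)*(41844 - 223) = (19887 - 25869/32327)*41621 = (642861180/32327)*41621 = 26756525172780/32327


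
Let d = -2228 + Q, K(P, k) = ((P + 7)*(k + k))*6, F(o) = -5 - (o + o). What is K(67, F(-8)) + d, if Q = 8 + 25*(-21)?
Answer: 7023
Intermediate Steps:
Q = -517 (Q = 8 - 525 = -517)
F(o) = -5 - 2*o
K(P, k) = 12*k*(7 + P) (K(P, k) = ((7 + P)*(2*k))*6 = (2*k*(7 + P))*6 = 12*k*(7 + P))
d = -2745 (d = -2228 - 517 = -2745)
K(67, F(-8)) + d = 12*(-5 - 2*(-8))*(7 + 67) - 2745 = 12*(-5 + 16)*74 - 2745 = 12*11*74 - 2745 = 9768 - 2745 = 7023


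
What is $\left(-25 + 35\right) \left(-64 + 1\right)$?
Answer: $-630$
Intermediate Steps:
$\left(-25 + 35\right) \left(-64 + 1\right) = 10 \left(-63\right) = -630$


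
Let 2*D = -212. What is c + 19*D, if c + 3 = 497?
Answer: -1520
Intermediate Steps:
c = 494 (c = -3 + 497 = 494)
D = -106 (D = (½)*(-212) = -106)
c + 19*D = 494 + 19*(-106) = 494 - 2014 = -1520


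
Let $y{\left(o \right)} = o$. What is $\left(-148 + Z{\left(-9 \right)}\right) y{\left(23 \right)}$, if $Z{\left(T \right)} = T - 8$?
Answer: $-3795$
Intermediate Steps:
$Z{\left(T \right)} = -8 + T$
$\left(-148 + Z{\left(-9 \right)}\right) y{\left(23 \right)} = \left(-148 - 17\right) 23 = \left(-165\right) 23 = -3795$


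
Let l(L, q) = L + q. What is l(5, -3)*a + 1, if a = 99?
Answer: 199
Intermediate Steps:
l(5, -3)*a + 1 = (5 - 3)*99 + 1 = 2*99 + 1 = 198 + 1 = 199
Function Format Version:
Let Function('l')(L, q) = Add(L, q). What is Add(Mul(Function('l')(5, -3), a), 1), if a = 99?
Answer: 199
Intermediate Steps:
Add(Mul(Function('l')(5, -3), a), 1) = Add(Mul(Add(5, -3), 99), 1) = Add(Mul(2, 99), 1) = Add(198, 1) = 199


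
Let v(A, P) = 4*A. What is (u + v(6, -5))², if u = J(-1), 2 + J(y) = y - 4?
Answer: 289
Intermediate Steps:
J(y) = -6 + y (J(y) = -2 + (y - 4) = -2 + (-4 + y) = -6 + y)
u = -7 (u = -6 - 1 = -7)
(u + v(6, -5))² = (-7 + 4*6)² = (-7 + 24)² = 17² = 289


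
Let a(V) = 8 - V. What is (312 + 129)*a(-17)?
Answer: 11025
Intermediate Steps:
(312 + 129)*a(-17) = (312 + 129)*(8 - 1*(-17)) = 441*(8 + 17) = 441*25 = 11025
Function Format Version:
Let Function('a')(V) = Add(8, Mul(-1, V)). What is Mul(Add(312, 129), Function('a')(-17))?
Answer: 11025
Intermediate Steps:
Mul(Add(312, 129), Function('a')(-17)) = Mul(Add(312, 129), Add(8, Mul(-1, -17))) = Mul(441, Add(8, 17)) = Mul(441, 25) = 11025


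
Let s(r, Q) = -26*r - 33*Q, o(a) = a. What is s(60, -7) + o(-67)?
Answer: -1396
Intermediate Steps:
s(r, Q) = -33*Q - 26*r
s(60, -7) + o(-67) = (-33*(-7) - 26*60) - 67 = (231 - 1560) - 67 = -1329 - 67 = -1396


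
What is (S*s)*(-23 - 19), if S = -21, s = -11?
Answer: -9702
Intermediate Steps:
(S*s)*(-23 - 19) = (-21*(-11))*(-23 - 19) = 231*(-42) = -9702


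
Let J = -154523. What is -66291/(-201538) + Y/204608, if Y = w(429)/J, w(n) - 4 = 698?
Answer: 523974668070417/1592988698042848 ≈ 0.32893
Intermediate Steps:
w(n) = 702 (w(n) = 4 + 698 = 702)
Y = -702/154523 (Y = 702/(-154523) = 702*(-1/154523) = -702/154523 ≈ -0.0045430)
-66291/(-201538) + Y/204608 = -66291/(-201538) - 702/154523/204608 = -66291*(-1/201538) - 702/154523*1/204608 = 66291/201538 - 351/15808320992 = 523974668070417/1592988698042848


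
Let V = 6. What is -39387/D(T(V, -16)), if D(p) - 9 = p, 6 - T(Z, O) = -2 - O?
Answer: -39387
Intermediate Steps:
T(Z, O) = 8 + O (T(Z, O) = 6 - (-2 - O) = 6 + (2 + O) = 8 + O)
D(p) = 9 + p
-39387/D(T(V, -16)) = -39387/(9 + (8 - 16)) = -39387/(9 - 8) = -39387/1 = -39387*1 = -39387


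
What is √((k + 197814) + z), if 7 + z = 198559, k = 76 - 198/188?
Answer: √3502952206/94 ≈ 629.64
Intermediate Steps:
k = 7045/94 (k = 76 - 198*1/188 = 76 - 99/94 = 7045/94 ≈ 74.947)
z = 198552 (z = -7 + 198559 = 198552)
√((k + 197814) + z) = √((7045/94 + 197814) + 198552) = √(18601561/94 + 198552) = √(37265449/94) = √3502952206/94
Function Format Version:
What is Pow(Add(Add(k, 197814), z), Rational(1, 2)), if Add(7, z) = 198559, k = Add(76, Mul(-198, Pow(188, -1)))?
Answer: Mul(Rational(1, 94), Pow(3502952206, Rational(1, 2))) ≈ 629.64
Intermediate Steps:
k = Rational(7045, 94) (k = Add(76, Mul(-198, Rational(1, 188))) = Add(76, Rational(-99, 94)) = Rational(7045, 94) ≈ 74.947)
z = 198552 (z = Add(-7, 198559) = 198552)
Pow(Add(Add(k, 197814), z), Rational(1, 2)) = Pow(Add(Add(Rational(7045, 94), 197814), 198552), Rational(1, 2)) = Pow(Add(Rational(18601561, 94), 198552), Rational(1, 2)) = Pow(Rational(37265449, 94), Rational(1, 2)) = Mul(Rational(1, 94), Pow(3502952206, Rational(1, 2)))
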